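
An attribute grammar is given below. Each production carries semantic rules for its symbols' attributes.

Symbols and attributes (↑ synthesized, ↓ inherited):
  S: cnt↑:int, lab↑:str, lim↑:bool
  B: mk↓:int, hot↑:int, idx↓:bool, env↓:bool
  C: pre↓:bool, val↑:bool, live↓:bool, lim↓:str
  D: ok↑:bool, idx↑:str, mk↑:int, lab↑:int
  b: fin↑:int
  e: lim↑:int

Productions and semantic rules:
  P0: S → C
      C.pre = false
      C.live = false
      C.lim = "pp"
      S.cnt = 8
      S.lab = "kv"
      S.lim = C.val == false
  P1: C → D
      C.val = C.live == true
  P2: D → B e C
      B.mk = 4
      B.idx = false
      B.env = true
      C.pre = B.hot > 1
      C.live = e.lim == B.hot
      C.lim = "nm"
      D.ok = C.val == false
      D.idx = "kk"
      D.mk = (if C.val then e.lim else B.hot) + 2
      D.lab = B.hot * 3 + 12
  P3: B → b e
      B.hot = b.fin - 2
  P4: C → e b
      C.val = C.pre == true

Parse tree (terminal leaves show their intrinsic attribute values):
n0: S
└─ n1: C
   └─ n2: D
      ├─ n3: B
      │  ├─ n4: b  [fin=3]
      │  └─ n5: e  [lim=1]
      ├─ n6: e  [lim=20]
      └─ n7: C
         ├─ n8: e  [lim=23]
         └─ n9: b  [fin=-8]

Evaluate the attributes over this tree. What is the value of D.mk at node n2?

1. n1.pre = false  [false]
2. n1.live = false  [false]
3. n1.lim = "pp"  ["pp"]
4. n3.mk = 4  [4]
5. n3.idx = false  [false]
6. n3.env = true  [true]
7. n4.fin = 3  [terminal]
8. n5.lim = 1  [terminal]
9. n3.hot = 1  [b.fin - 2]
10. n6.lim = 20  [terminal]
11. n7.pre = false  [B.hot > 1]
12. n7.live = false  [e.lim == B.hot]
13. n7.lim = "nm"  ["nm"]
14. n8.lim = 23  [terminal]
15. n9.fin = -8  [terminal]
16. n7.val = false  [C.pre == true]
17. n2.ok = true  [C.val == false]
18. n2.idx = "kk"  ["kk"]
19. n2.mk = 3  [(if C.val then e.lim else B.hot) + 2]
20. n2.lab = 15  [B.hot * 3 + 12]
21. n1.val = false  [C.live == true]
22. n0.cnt = 8  [8]
23. n0.lab = "kv"  ["kv"]
24. n0.lim = true  [C.val == false]

3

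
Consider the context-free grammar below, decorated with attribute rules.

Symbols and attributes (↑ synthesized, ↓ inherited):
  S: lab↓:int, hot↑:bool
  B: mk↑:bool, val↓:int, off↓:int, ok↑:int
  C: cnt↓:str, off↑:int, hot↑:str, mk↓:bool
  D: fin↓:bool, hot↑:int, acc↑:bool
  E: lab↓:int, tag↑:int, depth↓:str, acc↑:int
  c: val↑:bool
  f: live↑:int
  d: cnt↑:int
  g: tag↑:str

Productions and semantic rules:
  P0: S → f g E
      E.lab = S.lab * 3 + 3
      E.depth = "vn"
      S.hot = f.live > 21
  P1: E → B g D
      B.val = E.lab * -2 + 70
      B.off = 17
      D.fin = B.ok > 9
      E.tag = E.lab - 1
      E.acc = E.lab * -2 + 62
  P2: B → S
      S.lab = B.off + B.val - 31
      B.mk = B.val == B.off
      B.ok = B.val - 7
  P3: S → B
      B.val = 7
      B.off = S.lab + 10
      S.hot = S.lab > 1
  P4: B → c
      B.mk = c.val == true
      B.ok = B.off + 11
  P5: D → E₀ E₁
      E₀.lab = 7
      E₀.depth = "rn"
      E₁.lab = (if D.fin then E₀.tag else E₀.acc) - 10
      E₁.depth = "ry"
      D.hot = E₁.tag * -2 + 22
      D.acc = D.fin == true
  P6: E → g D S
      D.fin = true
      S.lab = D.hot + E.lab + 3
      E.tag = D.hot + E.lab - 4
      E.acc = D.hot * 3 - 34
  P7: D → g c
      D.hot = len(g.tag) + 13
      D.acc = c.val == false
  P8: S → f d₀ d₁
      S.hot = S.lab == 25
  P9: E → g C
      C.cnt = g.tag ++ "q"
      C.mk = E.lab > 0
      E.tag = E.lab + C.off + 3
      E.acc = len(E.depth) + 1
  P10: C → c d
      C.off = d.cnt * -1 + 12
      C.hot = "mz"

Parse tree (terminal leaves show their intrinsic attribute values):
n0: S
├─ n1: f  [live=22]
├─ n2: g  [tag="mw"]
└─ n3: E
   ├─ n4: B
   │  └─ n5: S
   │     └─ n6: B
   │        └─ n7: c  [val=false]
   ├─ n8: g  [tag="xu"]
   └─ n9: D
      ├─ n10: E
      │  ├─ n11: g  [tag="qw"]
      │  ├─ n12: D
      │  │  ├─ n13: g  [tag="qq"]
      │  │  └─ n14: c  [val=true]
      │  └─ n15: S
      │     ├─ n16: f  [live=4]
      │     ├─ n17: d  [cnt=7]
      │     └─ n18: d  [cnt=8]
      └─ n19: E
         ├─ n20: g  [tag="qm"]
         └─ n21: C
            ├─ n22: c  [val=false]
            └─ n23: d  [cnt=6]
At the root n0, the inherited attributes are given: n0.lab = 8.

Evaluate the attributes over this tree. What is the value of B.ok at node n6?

23

1. n0.lab = 8  [given at root]
2. n1.live = 22  [terminal]
3. n2.tag = "mw"  [terminal]
4. n3.lab = 27  [S.lab * 3 + 3]
5. n3.depth = "vn"  ["vn"]
6. n4.val = 16  [E.lab * -2 + 70]
7. n4.off = 17  [17]
8. n5.lab = 2  [B.off + B.val - 31]
9. n6.val = 7  [7]
10. n6.off = 12  [S.lab + 10]
11. n7.val = false  [terminal]
12. n6.mk = false  [c.val == true]
13. n6.ok = 23  [B.off + 11]
14. n5.hot = true  [S.lab > 1]
15. n4.mk = false  [B.val == B.off]
16. n4.ok = 9  [B.val - 7]
17. n8.tag = "xu"  [terminal]
18. n9.fin = false  [B.ok > 9]
19. n10.lab = 7  [7]
20. n10.depth = "rn"  ["rn"]
21. n11.tag = "qw"  [terminal]
22. n12.fin = true  [true]
23. n13.tag = "qq"  [terminal]
24. n14.val = true  [terminal]
25. n12.hot = 15  [len(g.tag) + 13]
26. n12.acc = false  [c.val == false]
27. n15.lab = 25  [D.hot + E.lab + 3]
28. n16.live = 4  [terminal]
29. n17.cnt = 7  [terminal]
30. n18.cnt = 8  [terminal]
31. n15.hot = true  [S.lab == 25]
32. n10.tag = 18  [D.hot + E.lab - 4]
33. n10.acc = 11  [D.hot * 3 - 34]
34. n19.lab = 1  [(if D.fin then E₀.tag else E₀.acc) - 10]
35. n19.depth = "ry"  ["ry"]
36. n20.tag = "qm"  [terminal]
37. n21.cnt = "qmq"  [g.tag ++ "q"]
38. n21.mk = true  [E.lab > 0]
39. n22.val = false  [terminal]
40. n23.cnt = 6  [terminal]
41. n21.off = 6  [d.cnt * -1 + 12]
42. n21.hot = "mz"  ["mz"]
43. n19.tag = 10  [E.lab + C.off + 3]
44. n19.acc = 3  [len(E.depth) + 1]
45. n9.hot = 2  [E₁.tag * -2 + 22]
46. n9.acc = false  [D.fin == true]
47. n3.tag = 26  [E.lab - 1]
48. n3.acc = 8  [E.lab * -2 + 62]
49. n0.hot = true  [f.live > 21]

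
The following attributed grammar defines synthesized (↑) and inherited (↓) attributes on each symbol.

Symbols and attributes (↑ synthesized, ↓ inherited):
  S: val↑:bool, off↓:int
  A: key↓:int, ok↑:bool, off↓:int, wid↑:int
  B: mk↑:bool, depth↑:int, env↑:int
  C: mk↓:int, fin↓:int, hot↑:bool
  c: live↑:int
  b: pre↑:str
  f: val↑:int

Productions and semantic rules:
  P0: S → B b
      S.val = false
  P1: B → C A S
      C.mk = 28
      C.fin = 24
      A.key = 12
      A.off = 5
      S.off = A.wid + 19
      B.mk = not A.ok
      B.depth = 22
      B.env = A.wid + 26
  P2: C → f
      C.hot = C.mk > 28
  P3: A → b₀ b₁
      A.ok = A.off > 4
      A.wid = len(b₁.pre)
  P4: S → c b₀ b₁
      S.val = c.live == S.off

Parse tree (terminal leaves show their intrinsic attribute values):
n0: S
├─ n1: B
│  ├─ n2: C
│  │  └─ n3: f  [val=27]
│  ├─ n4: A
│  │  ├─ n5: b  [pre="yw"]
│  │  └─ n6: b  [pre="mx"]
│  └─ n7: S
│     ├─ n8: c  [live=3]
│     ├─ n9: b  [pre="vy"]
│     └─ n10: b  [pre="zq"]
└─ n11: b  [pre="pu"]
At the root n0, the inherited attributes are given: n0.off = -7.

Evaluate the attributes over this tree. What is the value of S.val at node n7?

false

1. n0.off = -7  [given at root]
2. n2.mk = 28  [28]
3. n2.fin = 24  [24]
4. n3.val = 27  [terminal]
5. n2.hot = false  [C.mk > 28]
6. n4.key = 12  [12]
7. n4.off = 5  [5]
8. n5.pre = "yw"  [terminal]
9. n6.pre = "mx"  [terminal]
10. n4.ok = true  [A.off > 4]
11. n4.wid = 2  [len(b₁.pre)]
12. n7.off = 21  [A.wid + 19]
13. n8.live = 3  [terminal]
14. n9.pre = "vy"  [terminal]
15. n10.pre = "zq"  [terminal]
16. n7.val = false  [c.live == S.off]
17. n1.mk = false  [not A.ok]
18. n1.depth = 22  [22]
19. n1.env = 28  [A.wid + 26]
20. n11.pre = "pu"  [terminal]
21. n0.val = false  [false]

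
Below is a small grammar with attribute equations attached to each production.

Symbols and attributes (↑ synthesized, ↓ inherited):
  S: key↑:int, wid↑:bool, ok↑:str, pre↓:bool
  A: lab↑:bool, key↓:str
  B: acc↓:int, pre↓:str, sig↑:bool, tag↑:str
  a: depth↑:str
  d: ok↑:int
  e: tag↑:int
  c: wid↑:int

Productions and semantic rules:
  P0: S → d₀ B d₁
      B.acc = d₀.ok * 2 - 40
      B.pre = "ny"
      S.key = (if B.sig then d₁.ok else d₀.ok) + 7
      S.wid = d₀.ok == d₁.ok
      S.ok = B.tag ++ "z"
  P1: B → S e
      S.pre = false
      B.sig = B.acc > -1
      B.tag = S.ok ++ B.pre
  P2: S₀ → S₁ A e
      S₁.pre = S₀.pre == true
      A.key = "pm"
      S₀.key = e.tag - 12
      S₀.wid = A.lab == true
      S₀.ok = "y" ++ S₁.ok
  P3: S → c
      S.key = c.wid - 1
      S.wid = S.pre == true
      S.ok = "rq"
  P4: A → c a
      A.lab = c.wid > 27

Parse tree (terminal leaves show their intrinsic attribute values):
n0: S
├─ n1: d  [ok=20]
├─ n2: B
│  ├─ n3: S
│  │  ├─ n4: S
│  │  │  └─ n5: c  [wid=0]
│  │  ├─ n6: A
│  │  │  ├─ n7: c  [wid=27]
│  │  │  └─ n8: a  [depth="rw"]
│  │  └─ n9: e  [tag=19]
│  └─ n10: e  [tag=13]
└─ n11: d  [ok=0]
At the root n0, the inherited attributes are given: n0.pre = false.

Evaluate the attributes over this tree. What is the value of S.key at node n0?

7

1. n0.pre = false  [given at root]
2. n1.ok = 20  [terminal]
3. n2.acc = 0  [d₀.ok * 2 - 40]
4. n2.pre = "ny"  ["ny"]
5. n3.pre = false  [false]
6. n4.pre = false  [S₀.pre == true]
7. n5.wid = 0  [terminal]
8. n4.key = -1  [c.wid - 1]
9. n4.wid = false  [S.pre == true]
10. n4.ok = "rq"  ["rq"]
11. n6.key = "pm"  ["pm"]
12. n7.wid = 27  [terminal]
13. n8.depth = "rw"  [terminal]
14. n6.lab = false  [c.wid > 27]
15. n9.tag = 19  [terminal]
16. n3.key = 7  [e.tag - 12]
17. n3.wid = false  [A.lab == true]
18. n3.ok = "yrq"  ["y" ++ S₁.ok]
19. n10.tag = 13  [terminal]
20. n2.sig = true  [B.acc > -1]
21. n2.tag = "yrqny"  [S.ok ++ B.pre]
22. n11.ok = 0  [terminal]
23. n0.key = 7  [(if B.sig then d₁.ok else d₀.ok) + 7]
24. n0.wid = false  [d₀.ok == d₁.ok]
25. n0.ok = "yrqnyz"  [B.tag ++ "z"]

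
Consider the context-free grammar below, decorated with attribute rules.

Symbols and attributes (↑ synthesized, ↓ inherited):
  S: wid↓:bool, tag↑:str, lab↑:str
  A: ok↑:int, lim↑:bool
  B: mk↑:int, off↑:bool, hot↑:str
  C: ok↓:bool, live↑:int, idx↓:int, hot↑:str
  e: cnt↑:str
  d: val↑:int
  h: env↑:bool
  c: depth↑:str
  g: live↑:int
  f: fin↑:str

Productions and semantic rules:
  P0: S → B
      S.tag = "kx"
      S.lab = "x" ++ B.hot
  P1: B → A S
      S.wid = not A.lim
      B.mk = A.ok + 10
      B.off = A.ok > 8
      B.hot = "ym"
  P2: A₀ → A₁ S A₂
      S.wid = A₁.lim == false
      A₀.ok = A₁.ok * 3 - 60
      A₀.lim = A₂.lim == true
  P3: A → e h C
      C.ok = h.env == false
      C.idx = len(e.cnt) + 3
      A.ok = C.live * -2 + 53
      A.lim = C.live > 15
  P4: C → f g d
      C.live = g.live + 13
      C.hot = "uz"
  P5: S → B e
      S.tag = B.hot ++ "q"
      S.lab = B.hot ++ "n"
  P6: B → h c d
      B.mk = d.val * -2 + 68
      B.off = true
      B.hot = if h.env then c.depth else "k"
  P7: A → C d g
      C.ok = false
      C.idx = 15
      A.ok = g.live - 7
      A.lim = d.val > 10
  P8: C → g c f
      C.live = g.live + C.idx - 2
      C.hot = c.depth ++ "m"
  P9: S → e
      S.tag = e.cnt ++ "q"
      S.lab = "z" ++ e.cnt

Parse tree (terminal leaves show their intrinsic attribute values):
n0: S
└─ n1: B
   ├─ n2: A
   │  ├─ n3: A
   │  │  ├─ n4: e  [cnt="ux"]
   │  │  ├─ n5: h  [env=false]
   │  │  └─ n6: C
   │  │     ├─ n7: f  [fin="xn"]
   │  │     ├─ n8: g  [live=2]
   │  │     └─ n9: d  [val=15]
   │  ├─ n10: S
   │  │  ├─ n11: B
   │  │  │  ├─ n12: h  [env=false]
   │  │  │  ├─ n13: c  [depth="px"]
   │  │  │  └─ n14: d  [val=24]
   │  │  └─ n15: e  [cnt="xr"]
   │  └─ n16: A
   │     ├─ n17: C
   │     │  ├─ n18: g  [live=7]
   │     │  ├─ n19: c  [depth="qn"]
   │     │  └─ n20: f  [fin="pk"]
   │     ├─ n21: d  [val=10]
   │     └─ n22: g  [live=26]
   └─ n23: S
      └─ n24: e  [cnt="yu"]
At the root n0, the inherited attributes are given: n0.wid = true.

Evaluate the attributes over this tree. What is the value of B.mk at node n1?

1. n0.wid = true  [given at root]
2. n4.cnt = "ux"  [terminal]
3. n5.env = false  [terminal]
4. n6.ok = true  [h.env == false]
5. n6.idx = 5  [len(e.cnt) + 3]
6. n7.fin = "xn"  [terminal]
7. n8.live = 2  [terminal]
8. n9.val = 15  [terminal]
9. n6.live = 15  [g.live + 13]
10. n6.hot = "uz"  ["uz"]
11. n3.ok = 23  [C.live * -2 + 53]
12. n3.lim = false  [C.live > 15]
13. n10.wid = true  [A₁.lim == false]
14. n12.env = false  [terminal]
15. n13.depth = "px"  [terminal]
16. n14.val = 24  [terminal]
17. n11.mk = 20  [d.val * -2 + 68]
18. n11.off = true  [true]
19. n11.hot = "k"  [if h.env then c.depth else "k"]
20. n15.cnt = "xr"  [terminal]
21. n10.tag = "kq"  [B.hot ++ "q"]
22. n10.lab = "kn"  [B.hot ++ "n"]
23. n17.ok = false  [false]
24. n17.idx = 15  [15]
25. n18.live = 7  [terminal]
26. n19.depth = "qn"  [terminal]
27. n20.fin = "pk"  [terminal]
28. n17.live = 20  [g.live + C.idx - 2]
29. n17.hot = "qnm"  [c.depth ++ "m"]
30. n21.val = 10  [terminal]
31. n22.live = 26  [terminal]
32. n16.ok = 19  [g.live - 7]
33. n16.lim = false  [d.val > 10]
34. n2.ok = 9  [A₁.ok * 3 - 60]
35. n2.lim = false  [A₂.lim == true]
36. n23.wid = true  [not A.lim]
37. n24.cnt = "yu"  [terminal]
38. n23.tag = "yuq"  [e.cnt ++ "q"]
39. n23.lab = "zyu"  ["z" ++ e.cnt]
40. n1.mk = 19  [A.ok + 10]
41. n1.off = true  [A.ok > 8]
42. n1.hot = "ym"  ["ym"]
43. n0.tag = "kx"  ["kx"]
44. n0.lab = "xym"  ["x" ++ B.hot]

19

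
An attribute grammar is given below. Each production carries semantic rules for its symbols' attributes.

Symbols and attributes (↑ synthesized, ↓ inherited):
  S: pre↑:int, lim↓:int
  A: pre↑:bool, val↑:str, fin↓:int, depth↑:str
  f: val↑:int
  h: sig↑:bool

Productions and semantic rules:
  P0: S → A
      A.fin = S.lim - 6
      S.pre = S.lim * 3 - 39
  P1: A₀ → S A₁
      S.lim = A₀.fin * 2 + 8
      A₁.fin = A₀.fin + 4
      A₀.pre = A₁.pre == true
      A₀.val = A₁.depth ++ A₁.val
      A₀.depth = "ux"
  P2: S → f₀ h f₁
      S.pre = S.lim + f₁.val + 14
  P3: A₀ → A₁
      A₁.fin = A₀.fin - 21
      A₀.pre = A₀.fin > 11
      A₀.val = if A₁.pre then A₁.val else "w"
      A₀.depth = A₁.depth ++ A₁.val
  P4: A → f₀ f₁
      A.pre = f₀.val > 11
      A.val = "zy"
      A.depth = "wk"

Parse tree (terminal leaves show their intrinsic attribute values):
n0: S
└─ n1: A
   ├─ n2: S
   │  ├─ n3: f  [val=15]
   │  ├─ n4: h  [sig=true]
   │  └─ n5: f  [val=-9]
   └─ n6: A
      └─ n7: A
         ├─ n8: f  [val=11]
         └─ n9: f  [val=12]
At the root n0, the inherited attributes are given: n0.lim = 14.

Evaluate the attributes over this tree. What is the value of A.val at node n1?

1. n0.lim = 14  [given at root]
2. n1.fin = 8  [S.lim - 6]
3. n2.lim = 24  [A₀.fin * 2 + 8]
4. n3.val = 15  [terminal]
5. n4.sig = true  [terminal]
6. n5.val = -9  [terminal]
7. n2.pre = 29  [S.lim + f₁.val + 14]
8. n6.fin = 12  [A₀.fin + 4]
9. n7.fin = -9  [A₀.fin - 21]
10. n8.val = 11  [terminal]
11. n9.val = 12  [terminal]
12. n7.pre = false  [f₀.val > 11]
13. n7.val = "zy"  ["zy"]
14. n7.depth = "wk"  ["wk"]
15. n6.pre = true  [A₀.fin > 11]
16. n6.val = "w"  [if A₁.pre then A₁.val else "w"]
17. n6.depth = "wkzy"  [A₁.depth ++ A₁.val]
18. n1.pre = true  [A₁.pre == true]
19. n1.val = "wkzyw"  [A₁.depth ++ A₁.val]
20. n1.depth = "ux"  ["ux"]
21. n0.pre = 3  [S.lim * 3 - 39]

"wkzyw"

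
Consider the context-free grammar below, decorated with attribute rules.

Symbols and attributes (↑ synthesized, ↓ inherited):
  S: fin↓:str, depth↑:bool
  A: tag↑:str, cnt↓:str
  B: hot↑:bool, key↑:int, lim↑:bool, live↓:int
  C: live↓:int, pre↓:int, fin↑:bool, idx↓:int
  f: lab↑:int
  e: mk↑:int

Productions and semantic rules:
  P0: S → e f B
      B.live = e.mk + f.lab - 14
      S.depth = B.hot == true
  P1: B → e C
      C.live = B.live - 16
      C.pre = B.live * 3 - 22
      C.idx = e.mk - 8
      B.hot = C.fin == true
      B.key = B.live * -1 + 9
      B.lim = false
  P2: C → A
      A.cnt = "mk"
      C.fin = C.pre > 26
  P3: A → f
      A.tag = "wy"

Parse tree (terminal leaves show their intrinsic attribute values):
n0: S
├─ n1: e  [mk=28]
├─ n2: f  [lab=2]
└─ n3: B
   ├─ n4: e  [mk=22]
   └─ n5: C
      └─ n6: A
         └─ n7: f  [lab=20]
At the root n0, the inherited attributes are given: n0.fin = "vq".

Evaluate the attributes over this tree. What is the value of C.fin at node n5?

false

1. n0.fin = "vq"  [given at root]
2. n1.mk = 28  [terminal]
3. n2.lab = 2  [terminal]
4. n3.live = 16  [e.mk + f.lab - 14]
5. n4.mk = 22  [terminal]
6. n5.live = 0  [B.live - 16]
7. n5.pre = 26  [B.live * 3 - 22]
8. n5.idx = 14  [e.mk - 8]
9. n6.cnt = "mk"  ["mk"]
10. n7.lab = 20  [terminal]
11. n6.tag = "wy"  ["wy"]
12. n5.fin = false  [C.pre > 26]
13. n3.hot = false  [C.fin == true]
14. n3.key = -7  [B.live * -1 + 9]
15. n3.lim = false  [false]
16. n0.depth = false  [B.hot == true]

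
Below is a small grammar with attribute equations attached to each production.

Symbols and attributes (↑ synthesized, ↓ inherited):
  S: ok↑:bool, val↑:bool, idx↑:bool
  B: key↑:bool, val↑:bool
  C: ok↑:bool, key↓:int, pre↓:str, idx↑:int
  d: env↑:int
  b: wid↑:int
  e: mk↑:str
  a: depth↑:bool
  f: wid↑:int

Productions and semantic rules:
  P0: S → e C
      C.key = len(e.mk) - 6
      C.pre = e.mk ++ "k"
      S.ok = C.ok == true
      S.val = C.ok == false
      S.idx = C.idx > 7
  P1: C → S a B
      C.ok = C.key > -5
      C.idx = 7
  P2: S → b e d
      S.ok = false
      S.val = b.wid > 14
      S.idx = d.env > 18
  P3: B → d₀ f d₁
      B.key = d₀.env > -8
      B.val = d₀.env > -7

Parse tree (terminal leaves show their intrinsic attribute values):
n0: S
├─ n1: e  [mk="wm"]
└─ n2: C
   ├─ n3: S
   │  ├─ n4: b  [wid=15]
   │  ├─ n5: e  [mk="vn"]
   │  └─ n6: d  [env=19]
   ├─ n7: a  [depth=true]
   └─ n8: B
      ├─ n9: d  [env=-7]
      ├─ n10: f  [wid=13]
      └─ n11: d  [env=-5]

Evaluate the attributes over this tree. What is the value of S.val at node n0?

false

1. n1.mk = "wm"  [terminal]
2. n2.key = -4  [len(e.mk) - 6]
3. n2.pre = "wmk"  [e.mk ++ "k"]
4. n4.wid = 15  [terminal]
5. n5.mk = "vn"  [terminal]
6. n6.env = 19  [terminal]
7. n3.ok = false  [false]
8. n3.val = true  [b.wid > 14]
9. n3.idx = true  [d.env > 18]
10. n7.depth = true  [terminal]
11. n9.env = -7  [terminal]
12. n10.wid = 13  [terminal]
13. n11.env = -5  [terminal]
14. n8.key = true  [d₀.env > -8]
15. n8.val = false  [d₀.env > -7]
16. n2.ok = true  [C.key > -5]
17. n2.idx = 7  [7]
18. n0.ok = true  [C.ok == true]
19. n0.val = false  [C.ok == false]
20. n0.idx = false  [C.idx > 7]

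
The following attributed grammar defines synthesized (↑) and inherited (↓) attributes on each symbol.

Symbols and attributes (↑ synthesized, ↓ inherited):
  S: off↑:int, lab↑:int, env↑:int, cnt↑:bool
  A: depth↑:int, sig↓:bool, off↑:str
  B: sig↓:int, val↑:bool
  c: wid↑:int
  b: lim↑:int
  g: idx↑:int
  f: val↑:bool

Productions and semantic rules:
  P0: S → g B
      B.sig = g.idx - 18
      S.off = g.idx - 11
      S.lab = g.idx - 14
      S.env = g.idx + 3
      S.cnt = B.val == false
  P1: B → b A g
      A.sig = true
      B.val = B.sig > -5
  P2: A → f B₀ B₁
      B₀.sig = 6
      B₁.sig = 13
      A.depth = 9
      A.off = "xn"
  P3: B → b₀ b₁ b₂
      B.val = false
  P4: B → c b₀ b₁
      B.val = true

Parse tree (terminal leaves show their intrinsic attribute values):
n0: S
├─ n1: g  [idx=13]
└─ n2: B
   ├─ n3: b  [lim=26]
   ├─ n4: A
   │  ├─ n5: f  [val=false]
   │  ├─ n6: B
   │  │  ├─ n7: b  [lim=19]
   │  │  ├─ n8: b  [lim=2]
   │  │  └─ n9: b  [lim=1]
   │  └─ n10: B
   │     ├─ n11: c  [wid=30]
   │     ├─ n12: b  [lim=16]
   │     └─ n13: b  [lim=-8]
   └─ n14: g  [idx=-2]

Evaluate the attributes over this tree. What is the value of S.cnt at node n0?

1. n1.idx = 13  [terminal]
2. n2.sig = -5  [g.idx - 18]
3. n3.lim = 26  [terminal]
4. n4.sig = true  [true]
5. n5.val = false  [terminal]
6. n6.sig = 6  [6]
7. n7.lim = 19  [terminal]
8. n8.lim = 2  [terminal]
9. n9.lim = 1  [terminal]
10. n6.val = false  [false]
11. n10.sig = 13  [13]
12. n11.wid = 30  [terminal]
13. n12.lim = 16  [terminal]
14. n13.lim = -8  [terminal]
15. n10.val = true  [true]
16. n4.depth = 9  [9]
17. n4.off = "xn"  ["xn"]
18. n14.idx = -2  [terminal]
19. n2.val = false  [B.sig > -5]
20. n0.off = 2  [g.idx - 11]
21. n0.lab = -1  [g.idx - 14]
22. n0.env = 16  [g.idx + 3]
23. n0.cnt = true  [B.val == false]

true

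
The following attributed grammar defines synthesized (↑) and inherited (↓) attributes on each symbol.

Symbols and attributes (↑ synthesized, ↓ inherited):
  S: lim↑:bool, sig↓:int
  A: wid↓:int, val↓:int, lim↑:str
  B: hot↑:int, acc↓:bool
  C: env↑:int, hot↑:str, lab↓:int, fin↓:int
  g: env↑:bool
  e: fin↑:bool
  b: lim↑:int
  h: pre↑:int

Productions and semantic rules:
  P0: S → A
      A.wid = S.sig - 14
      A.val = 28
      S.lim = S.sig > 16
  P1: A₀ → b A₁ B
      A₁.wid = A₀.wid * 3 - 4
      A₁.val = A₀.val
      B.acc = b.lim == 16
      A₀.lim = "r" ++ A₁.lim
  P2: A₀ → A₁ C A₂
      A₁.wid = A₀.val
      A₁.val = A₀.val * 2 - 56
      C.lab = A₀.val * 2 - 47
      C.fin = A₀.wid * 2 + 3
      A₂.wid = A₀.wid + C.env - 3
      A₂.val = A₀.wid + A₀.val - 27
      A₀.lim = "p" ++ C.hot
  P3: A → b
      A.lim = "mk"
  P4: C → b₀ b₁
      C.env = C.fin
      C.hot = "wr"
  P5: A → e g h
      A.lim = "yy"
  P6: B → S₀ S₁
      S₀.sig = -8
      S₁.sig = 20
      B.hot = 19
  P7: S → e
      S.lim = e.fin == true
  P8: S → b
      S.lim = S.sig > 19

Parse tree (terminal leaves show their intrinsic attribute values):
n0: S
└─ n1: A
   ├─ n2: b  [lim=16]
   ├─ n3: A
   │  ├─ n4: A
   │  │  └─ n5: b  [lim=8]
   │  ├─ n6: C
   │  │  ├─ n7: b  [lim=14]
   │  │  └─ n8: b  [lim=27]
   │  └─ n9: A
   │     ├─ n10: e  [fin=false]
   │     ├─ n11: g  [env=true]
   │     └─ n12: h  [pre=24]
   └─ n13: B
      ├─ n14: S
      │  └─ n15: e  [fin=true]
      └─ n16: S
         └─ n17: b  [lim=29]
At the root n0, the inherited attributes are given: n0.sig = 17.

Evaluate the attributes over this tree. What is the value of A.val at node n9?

1. n0.sig = 17  [given at root]
2. n1.wid = 3  [S.sig - 14]
3. n1.val = 28  [28]
4. n2.lim = 16  [terminal]
5. n3.wid = 5  [A₀.wid * 3 - 4]
6. n3.val = 28  [A₀.val]
7. n4.wid = 28  [A₀.val]
8. n4.val = 0  [A₀.val * 2 - 56]
9. n5.lim = 8  [terminal]
10. n4.lim = "mk"  ["mk"]
11. n6.lab = 9  [A₀.val * 2 - 47]
12. n6.fin = 13  [A₀.wid * 2 + 3]
13. n7.lim = 14  [terminal]
14. n8.lim = 27  [terminal]
15. n6.env = 13  [C.fin]
16. n6.hot = "wr"  ["wr"]
17. n9.wid = 15  [A₀.wid + C.env - 3]
18. n9.val = 6  [A₀.wid + A₀.val - 27]
19. n10.fin = false  [terminal]
20. n11.env = true  [terminal]
21. n12.pre = 24  [terminal]
22. n9.lim = "yy"  ["yy"]
23. n3.lim = "pwr"  ["p" ++ C.hot]
24. n13.acc = true  [b.lim == 16]
25. n14.sig = -8  [-8]
26. n15.fin = true  [terminal]
27. n14.lim = true  [e.fin == true]
28. n16.sig = 20  [20]
29. n17.lim = 29  [terminal]
30. n16.lim = true  [S.sig > 19]
31. n13.hot = 19  [19]
32. n1.lim = "rpwr"  ["r" ++ A₁.lim]
33. n0.lim = true  [S.sig > 16]

6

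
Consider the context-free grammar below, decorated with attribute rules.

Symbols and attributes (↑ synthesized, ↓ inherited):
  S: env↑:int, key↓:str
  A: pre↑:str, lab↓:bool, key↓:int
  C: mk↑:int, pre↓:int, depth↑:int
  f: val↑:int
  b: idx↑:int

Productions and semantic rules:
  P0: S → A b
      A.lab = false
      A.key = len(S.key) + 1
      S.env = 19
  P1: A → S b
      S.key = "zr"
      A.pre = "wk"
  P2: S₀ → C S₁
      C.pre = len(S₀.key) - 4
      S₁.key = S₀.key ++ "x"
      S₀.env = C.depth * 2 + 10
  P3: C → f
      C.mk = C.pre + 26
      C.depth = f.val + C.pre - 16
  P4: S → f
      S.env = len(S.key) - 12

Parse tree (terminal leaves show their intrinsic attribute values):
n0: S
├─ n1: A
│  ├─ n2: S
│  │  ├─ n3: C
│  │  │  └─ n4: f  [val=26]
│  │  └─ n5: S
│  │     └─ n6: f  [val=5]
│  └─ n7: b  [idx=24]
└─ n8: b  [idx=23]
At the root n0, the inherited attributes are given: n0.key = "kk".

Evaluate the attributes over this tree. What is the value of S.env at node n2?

26

1. n0.key = "kk"  [given at root]
2. n1.lab = false  [false]
3. n1.key = 3  [len(S.key) + 1]
4. n2.key = "zr"  ["zr"]
5. n3.pre = -2  [len(S₀.key) - 4]
6. n4.val = 26  [terminal]
7. n3.mk = 24  [C.pre + 26]
8. n3.depth = 8  [f.val + C.pre - 16]
9. n5.key = "zrx"  [S₀.key ++ "x"]
10. n6.val = 5  [terminal]
11. n5.env = -9  [len(S.key) - 12]
12. n2.env = 26  [C.depth * 2 + 10]
13. n7.idx = 24  [terminal]
14. n1.pre = "wk"  ["wk"]
15. n8.idx = 23  [terminal]
16. n0.env = 19  [19]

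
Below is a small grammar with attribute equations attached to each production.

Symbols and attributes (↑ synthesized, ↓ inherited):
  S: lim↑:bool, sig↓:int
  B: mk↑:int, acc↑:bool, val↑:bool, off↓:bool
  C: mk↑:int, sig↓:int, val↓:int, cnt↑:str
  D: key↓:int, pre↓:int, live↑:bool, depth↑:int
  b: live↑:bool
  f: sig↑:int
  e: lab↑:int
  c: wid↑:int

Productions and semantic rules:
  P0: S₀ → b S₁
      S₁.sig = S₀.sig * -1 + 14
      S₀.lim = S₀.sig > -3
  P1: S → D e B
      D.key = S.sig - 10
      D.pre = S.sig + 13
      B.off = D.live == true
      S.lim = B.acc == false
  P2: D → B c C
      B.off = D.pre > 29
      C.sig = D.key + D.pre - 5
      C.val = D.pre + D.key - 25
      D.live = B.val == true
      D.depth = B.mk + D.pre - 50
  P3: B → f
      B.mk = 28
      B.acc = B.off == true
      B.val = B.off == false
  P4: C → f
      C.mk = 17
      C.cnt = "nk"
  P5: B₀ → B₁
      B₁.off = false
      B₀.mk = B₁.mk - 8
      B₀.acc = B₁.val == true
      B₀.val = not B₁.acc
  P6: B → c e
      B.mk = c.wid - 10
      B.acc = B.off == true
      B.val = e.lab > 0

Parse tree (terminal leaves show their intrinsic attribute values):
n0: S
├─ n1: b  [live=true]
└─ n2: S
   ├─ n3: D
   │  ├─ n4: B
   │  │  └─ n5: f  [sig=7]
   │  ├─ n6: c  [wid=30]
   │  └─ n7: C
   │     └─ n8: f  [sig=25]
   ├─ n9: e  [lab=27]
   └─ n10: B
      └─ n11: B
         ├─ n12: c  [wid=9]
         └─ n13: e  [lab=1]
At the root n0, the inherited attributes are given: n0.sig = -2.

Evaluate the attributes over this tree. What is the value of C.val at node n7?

10

1. n0.sig = -2  [given at root]
2. n1.live = true  [terminal]
3. n2.sig = 16  [S₀.sig * -1 + 14]
4. n3.key = 6  [S.sig - 10]
5. n3.pre = 29  [S.sig + 13]
6. n4.off = false  [D.pre > 29]
7. n5.sig = 7  [terminal]
8. n4.mk = 28  [28]
9. n4.acc = false  [B.off == true]
10. n4.val = true  [B.off == false]
11. n6.wid = 30  [terminal]
12. n7.sig = 30  [D.key + D.pre - 5]
13. n7.val = 10  [D.pre + D.key - 25]
14. n8.sig = 25  [terminal]
15. n7.mk = 17  [17]
16. n7.cnt = "nk"  ["nk"]
17. n3.live = true  [B.val == true]
18. n3.depth = 7  [B.mk + D.pre - 50]
19. n9.lab = 27  [terminal]
20. n10.off = true  [D.live == true]
21. n11.off = false  [false]
22. n12.wid = 9  [terminal]
23. n13.lab = 1  [terminal]
24. n11.mk = -1  [c.wid - 10]
25. n11.acc = false  [B.off == true]
26. n11.val = true  [e.lab > 0]
27. n10.mk = -9  [B₁.mk - 8]
28. n10.acc = true  [B₁.val == true]
29. n10.val = true  [not B₁.acc]
30. n2.lim = false  [B.acc == false]
31. n0.lim = true  [S₀.sig > -3]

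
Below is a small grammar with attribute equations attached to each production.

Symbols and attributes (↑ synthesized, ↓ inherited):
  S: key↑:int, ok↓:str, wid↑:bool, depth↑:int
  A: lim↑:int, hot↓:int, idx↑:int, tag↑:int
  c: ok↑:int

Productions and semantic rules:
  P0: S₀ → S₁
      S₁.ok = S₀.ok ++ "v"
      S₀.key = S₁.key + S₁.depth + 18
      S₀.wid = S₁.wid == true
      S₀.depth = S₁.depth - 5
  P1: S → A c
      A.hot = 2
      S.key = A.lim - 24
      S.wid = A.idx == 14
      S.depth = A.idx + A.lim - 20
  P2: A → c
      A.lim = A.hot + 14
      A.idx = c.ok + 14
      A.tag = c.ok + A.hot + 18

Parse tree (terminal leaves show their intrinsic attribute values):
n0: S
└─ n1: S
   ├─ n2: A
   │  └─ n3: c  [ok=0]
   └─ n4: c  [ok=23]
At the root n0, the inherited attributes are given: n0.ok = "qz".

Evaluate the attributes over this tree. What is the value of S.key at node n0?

1. n0.ok = "qz"  [given at root]
2. n1.ok = "qzv"  [S₀.ok ++ "v"]
3. n2.hot = 2  [2]
4. n3.ok = 0  [terminal]
5. n2.lim = 16  [A.hot + 14]
6. n2.idx = 14  [c.ok + 14]
7. n2.tag = 20  [c.ok + A.hot + 18]
8. n4.ok = 23  [terminal]
9. n1.key = -8  [A.lim - 24]
10. n1.wid = true  [A.idx == 14]
11. n1.depth = 10  [A.idx + A.lim - 20]
12. n0.key = 20  [S₁.key + S₁.depth + 18]
13. n0.wid = true  [S₁.wid == true]
14. n0.depth = 5  [S₁.depth - 5]

20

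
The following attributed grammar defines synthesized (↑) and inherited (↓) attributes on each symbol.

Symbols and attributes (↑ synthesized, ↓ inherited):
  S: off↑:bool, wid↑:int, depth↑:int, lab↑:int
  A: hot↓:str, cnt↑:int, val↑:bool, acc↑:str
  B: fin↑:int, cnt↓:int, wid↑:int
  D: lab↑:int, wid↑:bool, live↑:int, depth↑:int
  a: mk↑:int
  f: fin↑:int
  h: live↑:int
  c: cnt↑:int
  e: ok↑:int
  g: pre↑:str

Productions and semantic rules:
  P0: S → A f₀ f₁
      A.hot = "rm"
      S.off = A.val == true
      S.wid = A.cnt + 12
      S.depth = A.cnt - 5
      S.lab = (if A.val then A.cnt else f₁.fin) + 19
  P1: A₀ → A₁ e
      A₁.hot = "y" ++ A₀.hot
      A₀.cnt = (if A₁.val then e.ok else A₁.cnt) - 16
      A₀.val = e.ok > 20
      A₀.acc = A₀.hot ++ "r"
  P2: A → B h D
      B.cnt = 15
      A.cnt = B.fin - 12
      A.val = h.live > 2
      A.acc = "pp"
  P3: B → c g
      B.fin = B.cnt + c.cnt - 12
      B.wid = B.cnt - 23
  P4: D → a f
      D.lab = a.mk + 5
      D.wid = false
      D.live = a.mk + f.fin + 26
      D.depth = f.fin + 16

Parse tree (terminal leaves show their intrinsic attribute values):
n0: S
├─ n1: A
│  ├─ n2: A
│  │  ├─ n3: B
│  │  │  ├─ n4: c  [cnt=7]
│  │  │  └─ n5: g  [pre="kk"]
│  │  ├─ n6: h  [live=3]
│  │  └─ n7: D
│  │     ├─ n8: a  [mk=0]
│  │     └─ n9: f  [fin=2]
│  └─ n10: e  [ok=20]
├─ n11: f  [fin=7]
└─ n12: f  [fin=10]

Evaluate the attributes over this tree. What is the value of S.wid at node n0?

1. n1.hot = "rm"  ["rm"]
2. n2.hot = "yrm"  ["y" ++ A₀.hot]
3. n3.cnt = 15  [15]
4. n4.cnt = 7  [terminal]
5. n5.pre = "kk"  [terminal]
6. n3.fin = 10  [B.cnt + c.cnt - 12]
7. n3.wid = -8  [B.cnt - 23]
8. n6.live = 3  [terminal]
9. n8.mk = 0  [terminal]
10. n9.fin = 2  [terminal]
11. n7.lab = 5  [a.mk + 5]
12. n7.wid = false  [false]
13. n7.live = 28  [a.mk + f.fin + 26]
14. n7.depth = 18  [f.fin + 16]
15. n2.cnt = -2  [B.fin - 12]
16. n2.val = true  [h.live > 2]
17. n2.acc = "pp"  ["pp"]
18. n10.ok = 20  [terminal]
19. n1.cnt = 4  [(if A₁.val then e.ok else A₁.cnt) - 16]
20. n1.val = false  [e.ok > 20]
21. n1.acc = "rmr"  [A₀.hot ++ "r"]
22. n11.fin = 7  [terminal]
23. n12.fin = 10  [terminal]
24. n0.off = false  [A.val == true]
25. n0.wid = 16  [A.cnt + 12]
26. n0.depth = -1  [A.cnt - 5]
27. n0.lab = 29  [(if A.val then A.cnt else f₁.fin) + 19]

16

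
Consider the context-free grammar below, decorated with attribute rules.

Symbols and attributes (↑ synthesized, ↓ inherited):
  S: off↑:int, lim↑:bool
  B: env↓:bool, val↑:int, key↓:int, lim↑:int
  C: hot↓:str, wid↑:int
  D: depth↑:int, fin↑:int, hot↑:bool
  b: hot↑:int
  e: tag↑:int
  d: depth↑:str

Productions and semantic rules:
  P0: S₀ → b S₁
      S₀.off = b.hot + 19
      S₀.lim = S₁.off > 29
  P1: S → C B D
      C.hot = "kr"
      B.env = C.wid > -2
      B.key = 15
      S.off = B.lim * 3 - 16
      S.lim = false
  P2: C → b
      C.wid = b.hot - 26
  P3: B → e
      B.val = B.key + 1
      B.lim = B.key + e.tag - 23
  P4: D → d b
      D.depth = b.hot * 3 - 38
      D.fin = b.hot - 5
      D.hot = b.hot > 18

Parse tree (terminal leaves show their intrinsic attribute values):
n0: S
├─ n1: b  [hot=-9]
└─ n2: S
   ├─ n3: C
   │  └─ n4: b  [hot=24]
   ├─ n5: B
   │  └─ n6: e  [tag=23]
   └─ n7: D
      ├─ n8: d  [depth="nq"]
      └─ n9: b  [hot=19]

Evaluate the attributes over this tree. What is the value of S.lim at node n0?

1. n1.hot = -9  [terminal]
2. n3.hot = "kr"  ["kr"]
3. n4.hot = 24  [terminal]
4. n3.wid = -2  [b.hot - 26]
5. n5.env = false  [C.wid > -2]
6. n5.key = 15  [15]
7. n6.tag = 23  [terminal]
8. n5.val = 16  [B.key + 1]
9. n5.lim = 15  [B.key + e.tag - 23]
10. n8.depth = "nq"  [terminal]
11. n9.hot = 19  [terminal]
12. n7.depth = 19  [b.hot * 3 - 38]
13. n7.fin = 14  [b.hot - 5]
14. n7.hot = true  [b.hot > 18]
15. n2.off = 29  [B.lim * 3 - 16]
16. n2.lim = false  [false]
17. n0.off = 10  [b.hot + 19]
18. n0.lim = false  [S₁.off > 29]

false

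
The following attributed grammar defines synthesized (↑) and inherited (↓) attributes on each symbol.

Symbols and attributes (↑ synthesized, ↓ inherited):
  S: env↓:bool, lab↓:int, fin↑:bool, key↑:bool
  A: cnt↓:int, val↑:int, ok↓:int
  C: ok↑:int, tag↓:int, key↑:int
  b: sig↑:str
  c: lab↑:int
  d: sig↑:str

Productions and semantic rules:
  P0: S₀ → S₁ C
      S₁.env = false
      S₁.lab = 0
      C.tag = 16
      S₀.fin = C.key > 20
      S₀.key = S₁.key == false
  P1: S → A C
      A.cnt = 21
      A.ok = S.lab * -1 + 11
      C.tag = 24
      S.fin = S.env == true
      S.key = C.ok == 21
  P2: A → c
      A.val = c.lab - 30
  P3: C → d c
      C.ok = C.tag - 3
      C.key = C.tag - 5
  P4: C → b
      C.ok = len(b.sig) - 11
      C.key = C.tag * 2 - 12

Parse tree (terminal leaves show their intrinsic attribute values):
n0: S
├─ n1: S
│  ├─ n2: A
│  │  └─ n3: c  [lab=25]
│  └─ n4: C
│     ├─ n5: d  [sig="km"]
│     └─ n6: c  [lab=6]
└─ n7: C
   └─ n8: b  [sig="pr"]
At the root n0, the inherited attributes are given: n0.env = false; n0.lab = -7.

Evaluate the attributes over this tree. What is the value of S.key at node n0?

false

1. n0.env = false  [given at root]
2. n0.lab = -7  [given at root]
3. n1.env = false  [false]
4. n1.lab = 0  [0]
5. n2.cnt = 21  [21]
6. n2.ok = 11  [S.lab * -1 + 11]
7. n3.lab = 25  [terminal]
8. n2.val = -5  [c.lab - 30]
9. n4.tag = 24  [24]
10. n5.sig = "km"  [terminal]
11. n6.lab = 6  [terminal]
12. n4.ok = 21  [C.tag - 3]
13. n4.key = 19  [C.tag - 5]
14. n1.fin = false  [S.env == true]
15. n1.key = true  [C.ok == 21]
16. n7.tag = 16  [16]
17. n8.sig = "pr"  [terminal]
18. n7.ok = -9  [len(b.sig) - 11]
19. n7.key = 20  [C.tag * 2 - 12]
20. n0.fin = false  [C.key > 20]
21. n0.key = false  [S₁.key == false]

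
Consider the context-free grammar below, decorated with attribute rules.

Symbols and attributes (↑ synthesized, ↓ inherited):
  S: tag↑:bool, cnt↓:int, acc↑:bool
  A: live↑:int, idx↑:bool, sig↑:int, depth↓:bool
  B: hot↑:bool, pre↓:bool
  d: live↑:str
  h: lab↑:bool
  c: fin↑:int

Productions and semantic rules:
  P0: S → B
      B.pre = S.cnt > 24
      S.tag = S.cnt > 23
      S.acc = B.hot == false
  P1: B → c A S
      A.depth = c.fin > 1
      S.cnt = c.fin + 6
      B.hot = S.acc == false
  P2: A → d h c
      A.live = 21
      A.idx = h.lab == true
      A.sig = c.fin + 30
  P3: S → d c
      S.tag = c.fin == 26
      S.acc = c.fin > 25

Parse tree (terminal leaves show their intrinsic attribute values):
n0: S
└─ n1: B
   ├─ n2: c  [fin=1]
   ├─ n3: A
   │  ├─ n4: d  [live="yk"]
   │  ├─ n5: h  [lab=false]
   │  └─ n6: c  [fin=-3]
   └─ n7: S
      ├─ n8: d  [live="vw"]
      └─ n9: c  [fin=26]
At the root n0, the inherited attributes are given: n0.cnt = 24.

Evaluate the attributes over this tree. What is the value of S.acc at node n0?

1. n0.cnt = 24  [given at root]
2. n1.pre = false  [S.cnt > 24]
3. n2.fin = 1  [terminal]
4. n3.depth = false  [c.fin > 1]
5. n4.live = "yk"  [terminal]
6. n5.lab = false  [terminal]
7. n6.fin = -3  [terminal]
8. n3.live = 21  [21]
9. n3.idx = false  [h.lab == true]
10. n3.sig = 27  [c.fin + 30]
11. n7.cnt = 7  [c.fin + 6]
12. n8.live = "vw"  [terminal]
13. n9.fin = 26  [terminal]
14. n7.tag = true  [c.fin == 26]
15. n7.acc = true  [c.fin > 25]
16. n1.hot = false  [S.acc == false]
17. n0.tag = true  [S.cnt > 23]
18. n0.acc = true  [B.hot == false]

true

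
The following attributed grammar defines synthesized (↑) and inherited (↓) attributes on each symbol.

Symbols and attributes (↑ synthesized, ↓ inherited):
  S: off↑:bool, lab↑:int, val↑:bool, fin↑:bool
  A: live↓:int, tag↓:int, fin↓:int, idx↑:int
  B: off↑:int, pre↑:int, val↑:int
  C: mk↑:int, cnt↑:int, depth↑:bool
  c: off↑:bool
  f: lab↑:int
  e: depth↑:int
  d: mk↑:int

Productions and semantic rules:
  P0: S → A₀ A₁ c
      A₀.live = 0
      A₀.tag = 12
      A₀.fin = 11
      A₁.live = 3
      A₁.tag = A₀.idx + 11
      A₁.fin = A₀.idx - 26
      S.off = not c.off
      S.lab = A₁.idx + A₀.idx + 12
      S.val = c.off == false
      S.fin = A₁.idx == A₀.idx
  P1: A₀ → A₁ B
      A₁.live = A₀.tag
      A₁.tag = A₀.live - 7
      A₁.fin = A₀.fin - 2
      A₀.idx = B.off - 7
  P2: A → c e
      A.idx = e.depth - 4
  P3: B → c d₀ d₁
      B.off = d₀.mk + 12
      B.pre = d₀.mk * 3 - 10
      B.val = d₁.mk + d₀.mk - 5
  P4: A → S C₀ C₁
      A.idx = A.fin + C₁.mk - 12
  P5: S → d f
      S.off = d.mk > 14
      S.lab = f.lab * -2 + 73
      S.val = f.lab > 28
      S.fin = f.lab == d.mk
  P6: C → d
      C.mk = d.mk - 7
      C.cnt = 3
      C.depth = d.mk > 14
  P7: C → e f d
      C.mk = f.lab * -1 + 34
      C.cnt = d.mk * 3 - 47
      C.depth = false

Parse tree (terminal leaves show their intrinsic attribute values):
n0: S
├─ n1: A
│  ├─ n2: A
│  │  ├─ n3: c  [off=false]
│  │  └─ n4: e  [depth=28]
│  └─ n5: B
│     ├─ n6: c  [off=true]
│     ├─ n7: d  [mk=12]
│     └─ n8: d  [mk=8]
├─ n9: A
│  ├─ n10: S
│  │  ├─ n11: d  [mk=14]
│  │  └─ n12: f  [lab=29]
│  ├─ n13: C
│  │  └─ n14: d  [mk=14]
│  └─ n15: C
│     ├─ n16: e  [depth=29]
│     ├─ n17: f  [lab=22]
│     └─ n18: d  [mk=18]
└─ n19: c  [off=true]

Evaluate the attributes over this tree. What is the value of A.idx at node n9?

1. n1.live = 0  [0]
2. n1.tag = 12  [12]
3. n1.fin = 11  [11]
4. n2.live = 12  [A₀.tag]
5. n2.tag = -7  [A₀.live - 7]
6. n2.fin = 9  [A₀.fin - 2]
7. n3.off = false  [terminal]
8. n4.depth = 28  [terminal]
9. n2.idx = 24  [e.depth - 4]
10. n6.off = true  [terminal]
11. n7.mk = 12  [terminal]
12. n8.mk = 8  [terminal]
13. n5.off = 24  [d₀.mk + 12]
14. n5.pre = 26  [d₀.mk * 3 - 10]
15. n5.val = 15  [d₁.mk + d₀.mk - 5]
16. n1.idx = 17  [B.off - 7]
17. n9.live = 3  [3]
18. n9.tag = 28  [A₀.idx + 11]
19. n9.fin = -9  [A₀.idx - 26]
20. n11.mk = 14  [terminal]
21. n12.lab = 29  [terminal]
22. n10.off = false  [d.mk > 14]
23. n10.lab = 15  [f.lab * -2 + 73]
24. n10.val = true  [f.lab > 28]
25. n10.fin = false  [f.lab == d.mk]
26. n14.mk = 14  [terminal]
27. n13.mk = 7  [d.mk - 7]
28. n13.cnt = 3  [3]
29. n13.depth = false  [d.mk > 14]
30. n16.depth = 29  [terminal]
31. n17.lab = 22  [terminal]
32. n18.mk = 18  [terminal]
33. n15.mk = 12  [f.lab * -1 + 34]
34. n15.cnt = 7  [d.mk * 3 - 47]
35. n15.depth = false  [false]
36. n9.idx = -9  [A.fin + C₁.mk - 12]
37. n19.off = true  [terminal]
38. n0.off = false  [not c.off]
39. n0.lab = 20  [A₁.idx + A₀.idx + 12]
40. n0.val = false  [c.off == false]
41. n0.fin = false  [A₁.idx == A₀.idx]

-9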